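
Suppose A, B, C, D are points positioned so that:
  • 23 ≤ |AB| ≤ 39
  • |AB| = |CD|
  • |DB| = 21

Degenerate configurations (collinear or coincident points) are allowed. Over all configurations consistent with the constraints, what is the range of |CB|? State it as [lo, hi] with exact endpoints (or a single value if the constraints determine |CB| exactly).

|AB| ∈ [23, 39]
|BD| ∈ {21}
|CD| ∈ [23, 39]
|AD| ∈ [2, 60]
|BC| ∈ [2, 60]
|AC| ∈ [0, 99]

|CB| ∈ [2, 60]  (≈ [2.0000, 60.0000])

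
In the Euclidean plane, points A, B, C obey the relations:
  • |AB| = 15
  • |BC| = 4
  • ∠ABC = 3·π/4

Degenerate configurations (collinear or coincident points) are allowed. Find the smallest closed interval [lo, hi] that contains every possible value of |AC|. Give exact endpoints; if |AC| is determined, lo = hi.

|AB| ∈ {15}
|BC| ∈ {4}
|AC| ∈ {√(60·√(2) + 241)}

|AC| = √(60·√(2) + 241)  (≈ 18.0514)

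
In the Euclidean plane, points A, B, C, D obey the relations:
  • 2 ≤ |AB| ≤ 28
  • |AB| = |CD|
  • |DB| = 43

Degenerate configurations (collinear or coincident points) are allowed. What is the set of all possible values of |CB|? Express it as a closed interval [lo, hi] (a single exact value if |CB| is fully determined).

|AB| ∈ [2, 28]
|BD| ∈ {43}
|CD| ∈ [2, 28]
|AD| ∈ [15, 71]
|BC| ∈ [15, 71]
|AC| ∈ [0, 99]

|CB| ∈ [15, 71]  (≈ [15.0000, 71.0000])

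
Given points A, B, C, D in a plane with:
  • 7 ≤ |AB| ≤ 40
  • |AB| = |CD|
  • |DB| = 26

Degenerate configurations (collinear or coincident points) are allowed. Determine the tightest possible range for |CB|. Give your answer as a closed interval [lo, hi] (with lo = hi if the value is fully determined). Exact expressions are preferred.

|CB| ∈ [0, 66]  (≈ [0.0000, 66.0000])

|AB| ∈ [7, 40]
|BD| ∈ {26}
|CD| ∈ [7, 40]
|AD| ∈ [0, 66]
|BC| ∈ [0, 66]
|AC| ∈ [0, 106]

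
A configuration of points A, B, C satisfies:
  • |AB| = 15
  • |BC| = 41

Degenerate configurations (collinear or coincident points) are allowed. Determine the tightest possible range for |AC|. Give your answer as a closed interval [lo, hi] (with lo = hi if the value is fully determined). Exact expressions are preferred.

|AB| ∈ {15}
|BC| ∈ {41}
|AC| ∈ [26, 56]

|AC| ∈ [26, 56]  (≈ [26.0000, 56.0000])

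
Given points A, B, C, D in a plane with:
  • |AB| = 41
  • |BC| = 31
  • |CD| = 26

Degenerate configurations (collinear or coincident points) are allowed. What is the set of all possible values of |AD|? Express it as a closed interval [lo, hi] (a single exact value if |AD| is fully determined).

|AB| ∈ {41}
|BC| ∈ {31}
|CD| ∈ {26}
|AC| ∈ [10, 72]
|BD| ∈ [5, 57]
|AD| ∈ [0, 98]

|AD| ∈ [0, 98]  (≈ [0.0000, 98.0000])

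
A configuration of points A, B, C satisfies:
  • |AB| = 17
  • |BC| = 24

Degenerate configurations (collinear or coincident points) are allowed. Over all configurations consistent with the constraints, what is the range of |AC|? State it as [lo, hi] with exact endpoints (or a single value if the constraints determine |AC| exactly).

|AB| ∈ {17}
|BC| ∈ {24}
|AC| ∈ [7, 41]

|AC| ∈ [7, 41]  (≈ [7.0000, 41.0000])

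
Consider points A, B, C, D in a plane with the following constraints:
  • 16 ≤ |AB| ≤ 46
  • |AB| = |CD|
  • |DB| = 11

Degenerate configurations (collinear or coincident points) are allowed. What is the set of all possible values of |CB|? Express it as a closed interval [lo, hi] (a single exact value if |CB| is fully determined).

|AB| ∈ [16, 46]
|BD| ∈ {11}
|CD| ∈ [16, 46]
|AD| ∈ [5, 57]
|BC| ∈ [5, 57]
|AC| ∈ [0, 103]

|CB| ∈ [5, 57]  (≈ [5.0000, 57.0000])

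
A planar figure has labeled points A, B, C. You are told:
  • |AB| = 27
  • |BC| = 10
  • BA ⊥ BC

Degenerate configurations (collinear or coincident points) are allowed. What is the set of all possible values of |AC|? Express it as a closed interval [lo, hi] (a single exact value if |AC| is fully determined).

|AB| ∈ {27}
|BC| ∈ {10}
|AC| ∈ {√(829)}

|AC| = √(829)  (≈ 28.7924)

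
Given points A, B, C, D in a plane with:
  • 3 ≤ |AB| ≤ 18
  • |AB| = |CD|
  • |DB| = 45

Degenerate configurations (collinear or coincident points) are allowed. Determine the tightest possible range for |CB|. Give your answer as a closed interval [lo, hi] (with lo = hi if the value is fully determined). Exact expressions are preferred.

|CB| ∈ [27, 63]  (≈ [27.0000, 63.0000])

|AB| ∈ [3, 18]
|BD| ∈ {45}
|CD| ∈ [3, 18]
|AD| ∈ [27, 63]
|BC| ∈ [27, 63]
|AC| ∈ [9, 81]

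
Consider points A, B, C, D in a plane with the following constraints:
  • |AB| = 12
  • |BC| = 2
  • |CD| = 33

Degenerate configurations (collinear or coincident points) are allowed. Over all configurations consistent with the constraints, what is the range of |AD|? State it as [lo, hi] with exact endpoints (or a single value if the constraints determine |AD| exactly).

|AB| ∈ {12}
|BC| ∈ {2}
|CD| ∈ {33}
|AC| ∈ [10, 14]
|BD| ∈ [31, 35]
|AD| ∈ [19, 47]

|AD| ∈ [19, 47]  (≈ [19.0000, 47.0000])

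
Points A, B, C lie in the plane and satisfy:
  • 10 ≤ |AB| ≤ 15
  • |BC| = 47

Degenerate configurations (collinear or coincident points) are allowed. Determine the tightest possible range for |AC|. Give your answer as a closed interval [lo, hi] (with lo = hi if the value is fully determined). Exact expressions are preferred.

|AB| ∈ [10, 15]
|BC| ∈ {47}
|AC| ∈ [32, 62]

|AC| ∈ [32, 62]  (≈ [32.0000, 62.0000])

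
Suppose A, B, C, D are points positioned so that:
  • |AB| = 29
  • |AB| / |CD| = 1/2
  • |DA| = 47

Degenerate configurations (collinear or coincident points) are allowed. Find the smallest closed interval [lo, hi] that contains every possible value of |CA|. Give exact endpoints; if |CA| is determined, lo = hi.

|AB| ∈ {29}
|AD| ∈ {47}
|CD| ∈ {58}
|BD| ∈ [18, 76]
|AC| ∈ [11, 105]
|BC| ∈ [0, 134]

|CA| ∈ [11, 105]  (≈ [11.0000, 105.0000])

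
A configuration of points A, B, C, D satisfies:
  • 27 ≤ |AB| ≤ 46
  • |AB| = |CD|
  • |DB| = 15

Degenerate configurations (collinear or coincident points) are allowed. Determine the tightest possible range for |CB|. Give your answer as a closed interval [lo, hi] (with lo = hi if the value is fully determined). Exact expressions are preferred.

|CB| ∈ [12, 61]  (≈ [12.0000, 61.0000])

|AB| ∈ [27, 46]
|BD| ∈ {15}
|CD| ∈ [27, 46]
|AD| ∈ [12, 61]
|BC| ∈ [12, 61]
|AC| ∈ [0, 107]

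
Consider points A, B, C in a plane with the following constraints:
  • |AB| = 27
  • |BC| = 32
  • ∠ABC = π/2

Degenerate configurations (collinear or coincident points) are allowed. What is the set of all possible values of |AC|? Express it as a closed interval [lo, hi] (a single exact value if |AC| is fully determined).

|AB| ∈ {27}
|BC| ∈ {32}
|AC| ∈ {√(1753)}

|AC| = √(1753)  (≈ 41.8688)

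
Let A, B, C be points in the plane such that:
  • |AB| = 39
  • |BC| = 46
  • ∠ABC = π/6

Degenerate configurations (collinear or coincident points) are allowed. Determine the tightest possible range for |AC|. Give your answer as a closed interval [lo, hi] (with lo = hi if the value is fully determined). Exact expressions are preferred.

|AB| ∈ {39}
|BC| ∈ {46}
|AC| ∈ {√(3637 - 1794·√(3))}

|AC| = √(3637 - 1794·√(3))  (≈ 23.0152)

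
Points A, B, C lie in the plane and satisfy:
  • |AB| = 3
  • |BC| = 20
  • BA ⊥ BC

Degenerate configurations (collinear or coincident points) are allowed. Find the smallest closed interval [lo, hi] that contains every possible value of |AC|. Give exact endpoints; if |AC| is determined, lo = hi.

|AB| ∈ {3}
|BC| ∈ {20}
|AC| ∈ {√(409)}

|AC| = √(409)  (≈ 20.2237)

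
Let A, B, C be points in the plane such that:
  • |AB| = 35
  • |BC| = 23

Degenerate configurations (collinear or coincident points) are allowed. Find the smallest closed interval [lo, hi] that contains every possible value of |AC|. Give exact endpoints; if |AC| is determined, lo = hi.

|AC| ∈ [12, 58]  (≈ [12.0000, 58.0000])

|AB| ∈ {35}
|BC| ∈ {23}
|AC| ∈ [12, 58]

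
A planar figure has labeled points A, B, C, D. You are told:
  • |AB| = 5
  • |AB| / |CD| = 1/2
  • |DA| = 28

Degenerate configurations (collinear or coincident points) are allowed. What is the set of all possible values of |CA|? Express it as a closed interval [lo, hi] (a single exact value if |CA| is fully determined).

|CA| ∈ [18, 38]  (≈ [18.0000, 38.0000])

|AB| ∈ {5}
|AD| ∈ {28}
|CD| ∈ {10}
|BD| ∈ [23, 33]
|AC| ∈ [18, 38]
|BC| ∈ [13, 43]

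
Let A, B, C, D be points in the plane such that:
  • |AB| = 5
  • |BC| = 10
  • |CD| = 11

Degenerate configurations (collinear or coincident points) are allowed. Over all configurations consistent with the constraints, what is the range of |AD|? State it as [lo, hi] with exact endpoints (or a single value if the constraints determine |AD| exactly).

|AD| ∈ [0, 26]  (≈ [0.0000, 26.0000])

|AB| ∈ {5}
|BC| ∈ {10}
|CD| ∈ {11}
|AC| ∈ [5, 15]
|BD| ∈ [1, 21]
|AD| ∈ [0, 26]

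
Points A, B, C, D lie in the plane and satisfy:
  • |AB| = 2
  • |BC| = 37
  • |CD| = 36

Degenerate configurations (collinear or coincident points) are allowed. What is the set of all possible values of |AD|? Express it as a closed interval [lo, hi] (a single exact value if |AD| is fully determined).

|AB| ∈ {2}
|BC| ∈ {37}
|CD| ∈ {36}
|AC| ∈ [35, 39]
|BD| ∈ [1, 73]
|AD| ∈ [0, 75]

|AD| ∈ [0, 75]  (≈ [0.0000, 75.0000])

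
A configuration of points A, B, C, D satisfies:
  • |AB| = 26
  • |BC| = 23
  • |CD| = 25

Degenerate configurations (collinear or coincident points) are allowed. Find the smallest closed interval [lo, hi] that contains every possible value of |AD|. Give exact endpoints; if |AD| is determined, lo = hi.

|AD| ∈ [0, 74]  (≈ [0.0000, 74.0000])

|AB| ∈ {26}
|BC| ∈ {23}
|CD| ∈ {25}
|AC| ∈ [3, 49]
|BD| ∈ [2, 48]
|AD| ∈ [0, 74]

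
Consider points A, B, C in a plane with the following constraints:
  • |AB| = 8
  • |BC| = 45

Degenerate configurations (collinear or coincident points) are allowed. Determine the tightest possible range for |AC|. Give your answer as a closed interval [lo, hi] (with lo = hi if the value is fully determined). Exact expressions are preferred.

|AB| ∈ {8}
|BC| ∈ {45}
|AC| ∈ [37, 53]

|AC| ∈ [37, 53]  (≈ [37.0000, 53.0000])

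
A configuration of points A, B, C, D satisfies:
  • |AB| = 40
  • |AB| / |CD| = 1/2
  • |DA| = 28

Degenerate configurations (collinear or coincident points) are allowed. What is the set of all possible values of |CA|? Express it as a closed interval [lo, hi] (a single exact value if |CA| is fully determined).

|CA| ∈ [52, 108]  (≈ [52.0000, 108.0000])

|AB| ∈ {40}
|AD| ∈ {28}
|CD| ∈ {80}
|BD| ∈ [12, 68]
|AC| ∈ [52, 108]
|BC| ∈ [12, 148]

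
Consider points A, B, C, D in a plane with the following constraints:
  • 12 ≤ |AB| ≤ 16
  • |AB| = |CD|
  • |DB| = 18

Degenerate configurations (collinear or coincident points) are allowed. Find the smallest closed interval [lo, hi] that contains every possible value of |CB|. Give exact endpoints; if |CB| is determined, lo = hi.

|AB| ∈ [12, 16]
|BD| ∈ {18}
|CD| ∈ [12, 16]
|AD| ∈ [2, 34]
|BC| ∈ [2, 34]
|AC| ∈ [0, 50]

|CB| ∈ [2, 34]  (≈ [2.0000, 34.0000])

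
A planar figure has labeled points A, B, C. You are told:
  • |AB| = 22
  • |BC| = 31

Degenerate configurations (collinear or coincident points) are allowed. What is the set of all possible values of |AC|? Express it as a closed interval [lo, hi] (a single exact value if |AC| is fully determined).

|AC| ∈ [9, 53]  (≈ [9.0000, 53.0000])

|AB| ∈ {22}
|BC| ∈ {31}
|AC| ∈ [9, 53]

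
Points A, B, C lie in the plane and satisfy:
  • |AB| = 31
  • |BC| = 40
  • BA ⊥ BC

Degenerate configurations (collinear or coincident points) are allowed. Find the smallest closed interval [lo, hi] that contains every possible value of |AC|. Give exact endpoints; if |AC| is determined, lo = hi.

|AC| = √(2561)  (≈ 50.6063)

|AB| ∈ {31}
|BC| ∈ {40}
|AC| ∈ {√(2561)}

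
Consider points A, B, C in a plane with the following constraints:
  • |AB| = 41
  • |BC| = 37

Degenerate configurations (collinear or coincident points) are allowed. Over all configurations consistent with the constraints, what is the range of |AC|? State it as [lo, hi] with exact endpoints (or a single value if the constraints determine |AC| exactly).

|AC| ∈ [4, 78]  (≈ [4.0000, 78.0000])

|AB| ∈ {41}
|BC| ∈ {37}
|AC| ∈ [4, 78]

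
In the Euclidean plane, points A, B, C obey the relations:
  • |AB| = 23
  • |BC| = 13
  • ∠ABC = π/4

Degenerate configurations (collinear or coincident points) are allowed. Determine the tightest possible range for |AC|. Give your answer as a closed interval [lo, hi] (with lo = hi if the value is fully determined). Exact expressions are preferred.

|AB| ∈ {23}
|BC| ∈ {13}
|AC| ∈ {√(698 - 299·√(2))}

|AC| = √(698 - 299·√(2))  (≈ 16.5877)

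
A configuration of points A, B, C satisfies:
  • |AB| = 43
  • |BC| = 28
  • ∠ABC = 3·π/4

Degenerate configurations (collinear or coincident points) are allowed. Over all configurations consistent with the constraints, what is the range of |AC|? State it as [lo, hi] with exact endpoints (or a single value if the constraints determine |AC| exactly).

|AB| ∈ {43}
|BC| ∈ {28}
|AC| ∈ {√(1204·√(2) + 2633)}

|AC| = √(1204·√(2) + 2633)  (≈ 65.8461)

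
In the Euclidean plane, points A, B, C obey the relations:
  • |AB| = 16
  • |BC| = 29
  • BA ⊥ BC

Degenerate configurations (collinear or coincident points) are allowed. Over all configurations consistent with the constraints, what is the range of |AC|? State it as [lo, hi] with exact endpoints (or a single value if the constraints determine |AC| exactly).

|AC| = √(1097)  (≈ 33.1210)

|AB| ∈ {16}
|BC| ∈ {29}
|AC| ∈ {√(1097)}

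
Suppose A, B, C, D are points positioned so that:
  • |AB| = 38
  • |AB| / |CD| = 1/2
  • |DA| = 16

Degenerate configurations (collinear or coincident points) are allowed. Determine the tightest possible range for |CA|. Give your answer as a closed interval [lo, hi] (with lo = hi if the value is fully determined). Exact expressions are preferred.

|AB| ∈ {38}
|AD| ∈ {16}
|CD| ∈ {76}
|BD| ∈ [22, 54]
|AC| ∈ [60, 92]
|BC| ∈ [22, 130]

|CA| ∈ [60, 92]  (≈ [60.0000, 92.0000])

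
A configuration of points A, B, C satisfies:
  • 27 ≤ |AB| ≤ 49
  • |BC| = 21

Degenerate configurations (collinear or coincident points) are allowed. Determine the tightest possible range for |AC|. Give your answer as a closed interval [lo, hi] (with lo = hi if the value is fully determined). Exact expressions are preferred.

|AB| ∈ [27, 49]
|BC| ∈ {21}
|AC| ∈ [6, 70]

|AC| ∈ [6, 70]  (≈ [6.0000, 70.0000])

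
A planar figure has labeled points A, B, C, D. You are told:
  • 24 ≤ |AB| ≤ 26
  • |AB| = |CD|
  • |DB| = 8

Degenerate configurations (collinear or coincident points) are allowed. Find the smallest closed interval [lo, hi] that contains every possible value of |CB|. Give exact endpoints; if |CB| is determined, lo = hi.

|AB| ∈ [24, 26]
|BD| ∈ {8}
|CD| ∈ [24, 26]
|AD| ∈ [16, 34]
|BC| ∈ [16, 34]
|AC| ∈ [0, 60]

|CB| ∈ [16, 34]  (≈ [16.0000, 34.0000])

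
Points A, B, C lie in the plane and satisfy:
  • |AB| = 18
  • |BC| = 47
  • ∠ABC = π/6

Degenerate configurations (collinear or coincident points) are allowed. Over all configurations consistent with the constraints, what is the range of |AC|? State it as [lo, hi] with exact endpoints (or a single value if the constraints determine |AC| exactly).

|AC| = √(2533 - 846·√(3))  (≈ 32.6754)

|AB| ∈ {18}
|BC| ∈ {47}
|AC| ∈ {√(2533 - 846·√(3))}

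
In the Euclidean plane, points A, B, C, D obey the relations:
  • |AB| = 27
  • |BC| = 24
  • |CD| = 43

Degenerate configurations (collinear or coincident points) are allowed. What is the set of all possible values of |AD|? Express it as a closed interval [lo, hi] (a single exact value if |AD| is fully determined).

|AD| ∈ [0, 94]  (≈ [0.0000, 94.0000])

|AB| ∈ {27}
|BC| ∈ {24}
|CD| ∈ {43}
|AC| ∈ [3, 51]
|BD| ∈ [19, 67]
|AD| ∈ [0, 94]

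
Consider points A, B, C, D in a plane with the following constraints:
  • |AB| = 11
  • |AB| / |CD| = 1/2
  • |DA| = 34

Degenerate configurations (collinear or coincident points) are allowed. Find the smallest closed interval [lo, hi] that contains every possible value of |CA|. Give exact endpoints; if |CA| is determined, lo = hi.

|CA| ∈ [12, 56]  (≈ [12.0000, 56.0000])

|AB| ∈ {11}
|AD| ∈ {34}
|CD| ∈ {22}
|BD| ∈ [23, 45]
|AC| ∈ [12, 56]
|BC| ∈ [1, 67]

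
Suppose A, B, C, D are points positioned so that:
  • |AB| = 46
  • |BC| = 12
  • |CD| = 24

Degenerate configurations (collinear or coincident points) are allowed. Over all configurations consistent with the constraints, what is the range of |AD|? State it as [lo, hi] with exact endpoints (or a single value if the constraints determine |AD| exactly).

|AB| ∈ {46}
|BC| ∈ {12}
|CD| ∈ {24}
|AC| ∈ [34, 58]
|BD| ∈ [12, 36]
|AD| ∈ [10, 82]

|AD| ∈ [10, 82]  (≈ [10.0000, 82.0000])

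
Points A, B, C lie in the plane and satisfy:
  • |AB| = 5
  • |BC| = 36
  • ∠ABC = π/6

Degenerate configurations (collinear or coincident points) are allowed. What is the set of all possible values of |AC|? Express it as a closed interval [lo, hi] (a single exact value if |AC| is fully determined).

|AC| = √(1321 - 180·√(3))  (≈ 31.7684)

|AB| ∈ {5}
|BC| ∈ {36}
|AC| ∈ {√(1321 - 180·√(3))}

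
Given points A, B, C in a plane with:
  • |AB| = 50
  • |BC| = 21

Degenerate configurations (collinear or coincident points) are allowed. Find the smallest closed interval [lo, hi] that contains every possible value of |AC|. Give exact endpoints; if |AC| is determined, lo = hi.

|AC| ∈ [29, 71]  (≈ [29.0000, 71.0000])

|AB| ∈ {50}
|BC| ∈ {21}
|AC| ∈ [29, 71]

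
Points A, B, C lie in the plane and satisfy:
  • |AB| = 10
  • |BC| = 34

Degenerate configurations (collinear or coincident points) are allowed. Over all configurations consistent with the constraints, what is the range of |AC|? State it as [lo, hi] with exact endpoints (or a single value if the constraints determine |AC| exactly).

|AC| ∈ [24, 44]  (≈ [24.0000, 44.0000])

|AB| ∈ {10}
|BC| ∈ {34}
|AC| ∈ [24, 44]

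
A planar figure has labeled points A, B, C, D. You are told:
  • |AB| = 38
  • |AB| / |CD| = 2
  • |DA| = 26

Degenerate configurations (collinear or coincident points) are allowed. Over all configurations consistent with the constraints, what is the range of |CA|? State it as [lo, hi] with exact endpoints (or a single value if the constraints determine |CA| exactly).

|CA| ∈ [7, 45]  (≈ [7.0000, 45.0000])

|AB| ∈ {38}
|AD| ∈ {26}
|CD| ∈ {19}
|BD| ∈ [12, 64]
|AC| ∈ [7, 45]
|BC| ∈ [0, 83]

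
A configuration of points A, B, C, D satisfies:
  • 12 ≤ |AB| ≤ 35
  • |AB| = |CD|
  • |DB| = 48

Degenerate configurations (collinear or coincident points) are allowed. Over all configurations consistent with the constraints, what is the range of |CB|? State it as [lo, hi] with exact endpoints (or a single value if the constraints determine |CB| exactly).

|AB| ∈ [12, 35]
|BD| ∈ {48}
|CD| ∈ [12, 35]
|AD| ∈ [13, 83]
|BC| ∈ [13, 83]
|AC| ∈ [0, 118]

|CB| ∈ [13, 83]  (≈ [13.0000, 83.0000])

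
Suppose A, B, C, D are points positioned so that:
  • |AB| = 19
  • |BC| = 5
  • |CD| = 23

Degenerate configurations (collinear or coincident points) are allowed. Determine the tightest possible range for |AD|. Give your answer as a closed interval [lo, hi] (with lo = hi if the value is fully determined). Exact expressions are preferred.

|AD| ∈ [0, 47]  (≈ [0.0000, 47.0000])

|AB| ∈ {19}
|BC| ∈ {5}
|CD| ∈ {23}
|AC| ∈ [14, 24]
|BD| ∈ [18, 28]
|AD| ∈ [0, 47]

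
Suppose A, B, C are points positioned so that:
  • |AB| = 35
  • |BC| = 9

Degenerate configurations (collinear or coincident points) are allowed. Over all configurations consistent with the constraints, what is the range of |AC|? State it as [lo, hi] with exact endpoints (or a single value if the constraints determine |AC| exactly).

|AB| ∈ {35}
|BC| ∈ {9}
|AC| ∈ [26, 44]

|AC| ∈ [26, 44]  (≈ [26.0000, 44.0000])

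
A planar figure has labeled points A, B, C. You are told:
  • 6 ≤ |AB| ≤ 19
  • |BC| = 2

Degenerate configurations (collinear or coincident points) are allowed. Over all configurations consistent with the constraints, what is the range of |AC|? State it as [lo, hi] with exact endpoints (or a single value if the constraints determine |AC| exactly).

|AC| ∈ [4, 21]  (≈ [4.0000, 21.0000])

|AB| ∈ [6, 19]
|BC| ∈ {2}
|AC| ∈ [4, 21]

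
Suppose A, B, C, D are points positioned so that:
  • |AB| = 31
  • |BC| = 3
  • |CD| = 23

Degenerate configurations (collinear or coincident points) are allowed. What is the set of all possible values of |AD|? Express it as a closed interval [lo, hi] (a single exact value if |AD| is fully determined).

|AD| ∈ [5, 57]  (≈ [5.0000, 57.0000])

|AB| ∈ {31}
|BC| ∈ {3}
|CD| ∈ {23}
|AC| ∈ [28, 34]
|BD| ∈ [20, 26]
|AD| ∈ [5, 57]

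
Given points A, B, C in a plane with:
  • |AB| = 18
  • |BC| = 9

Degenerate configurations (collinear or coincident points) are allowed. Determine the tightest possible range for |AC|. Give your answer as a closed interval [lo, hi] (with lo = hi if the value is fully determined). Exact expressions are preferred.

|AB| ∈ {18}
|BC| ∈ {9}
|AC| ∈ [9, 27]

|AC| ∈ [9, 27]  (≈ [9.0000, 27.0000])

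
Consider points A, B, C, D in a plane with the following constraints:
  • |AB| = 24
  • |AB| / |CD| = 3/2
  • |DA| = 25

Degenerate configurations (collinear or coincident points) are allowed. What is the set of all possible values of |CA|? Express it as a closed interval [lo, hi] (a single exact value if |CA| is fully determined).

|CA| ∈ [9, 41]  (≈ [9.0000, 41.0000])

|AB| ∈ {24}
|AD| ∈ {25}
|CD| ∈ {16}
|BD| ∈ [1, 49]
|AC| ∈ [9, 41]
|BC| ∈ [0, 65]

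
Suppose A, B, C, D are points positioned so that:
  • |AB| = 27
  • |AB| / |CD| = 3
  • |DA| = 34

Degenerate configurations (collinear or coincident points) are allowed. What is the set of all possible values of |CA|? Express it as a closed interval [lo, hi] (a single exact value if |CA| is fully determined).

|CA| ∈ [25, 43]  (≈ [25.0000, 43.0000])

|AB| ∈ {27}
|AD| ∈ {34}
|CD| ∈ {9}
|BD| ∈ [7, 61]
|AC| ∈ [25, 43]
|BC| ∈ [0, 70]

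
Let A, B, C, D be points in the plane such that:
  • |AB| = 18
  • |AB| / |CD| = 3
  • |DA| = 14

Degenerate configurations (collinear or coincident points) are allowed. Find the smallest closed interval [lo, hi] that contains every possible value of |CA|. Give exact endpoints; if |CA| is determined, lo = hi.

|AB| ∈ {18}
|AD| ∈ {14}
|CD| ∈ {6}
|BD| ∈ [4, 32]
|AC| ∈ [8, 20]
|BC| ∈ [0, 38]

|CA| ∈ [8, 20]  (≈ [8.0000, 20.0000])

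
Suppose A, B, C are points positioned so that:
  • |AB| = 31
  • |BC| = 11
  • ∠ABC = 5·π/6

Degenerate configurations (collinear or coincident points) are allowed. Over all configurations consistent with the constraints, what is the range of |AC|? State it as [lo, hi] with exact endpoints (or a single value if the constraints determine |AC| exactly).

|AB| ∈ {31}
|BC| ∈ {11}
|AC| ∈ {√(341·√(3) + 1082)}

|AC| = √(341·√(3) + 1082)  (≈ 40.8978)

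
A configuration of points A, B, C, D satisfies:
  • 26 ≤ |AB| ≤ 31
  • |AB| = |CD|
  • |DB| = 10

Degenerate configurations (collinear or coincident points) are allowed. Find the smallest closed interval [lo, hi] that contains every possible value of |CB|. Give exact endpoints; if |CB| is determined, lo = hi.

|AB| ∈ [26, 31]
|BD| ∈ {10}
|CD| ∈ [26, 31]
|AD| ∈ [16, 41]
|BC| ∈ [16, 41]
|AC| ∈ [0, 72]

|CB| ∈ [16, 41]  (≈ [16.0000, 41.0000])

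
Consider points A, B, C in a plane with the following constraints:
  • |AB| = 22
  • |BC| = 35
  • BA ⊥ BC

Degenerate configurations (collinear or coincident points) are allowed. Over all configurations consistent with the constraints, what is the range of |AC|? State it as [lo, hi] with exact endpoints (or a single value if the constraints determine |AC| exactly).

|AC| = √(1709)  (≈ 41.3401)

|AB| ∈ {22}
|BC| ∈ {35}
|AC| ∈ {√(1709)}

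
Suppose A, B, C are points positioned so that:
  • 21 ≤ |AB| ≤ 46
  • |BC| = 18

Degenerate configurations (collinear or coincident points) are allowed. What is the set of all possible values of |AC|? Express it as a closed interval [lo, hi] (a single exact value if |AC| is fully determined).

|AB| ∈ [21, 46]
|BC| ∈ {18}
|AC| ∈ [3, 64]

|AC| ∈ [3, 64]  (≈ [3.0000, 64.0000])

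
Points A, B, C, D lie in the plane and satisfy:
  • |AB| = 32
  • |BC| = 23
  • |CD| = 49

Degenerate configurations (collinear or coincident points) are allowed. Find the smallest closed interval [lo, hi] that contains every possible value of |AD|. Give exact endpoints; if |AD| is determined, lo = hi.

|AB| ∈ {32}
|BC| ∈ {23}
|CD| ∈ {49}
|AC| ∈ [9, 55]
|BD| ∈ [26, 72]
|AD| ∈ [0, 104]

|AD| ∈ [0, 104]  (≈ [0.0000, 104.0000])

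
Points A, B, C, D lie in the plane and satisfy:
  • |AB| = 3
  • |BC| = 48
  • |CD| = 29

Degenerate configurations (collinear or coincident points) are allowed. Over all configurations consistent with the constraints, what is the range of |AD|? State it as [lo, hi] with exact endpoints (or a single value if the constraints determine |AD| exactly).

|AD| ∈ [16, 80]  (≈ [16.0000, 80.0000])

|AB| ∈ {3}
|BC| ∈ {48}
|CD| ∈ {29}
|AC| ∈ [45, 51]
|BD| ∈ [19, 77]
|AD| ∈ [16, 80]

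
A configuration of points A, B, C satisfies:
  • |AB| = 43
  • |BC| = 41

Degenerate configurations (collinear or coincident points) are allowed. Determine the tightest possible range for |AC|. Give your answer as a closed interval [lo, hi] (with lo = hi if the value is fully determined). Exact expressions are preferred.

|AC| ∈ [2, 84]  (≈ [2.0000, 84.0000])

|AB| ∈ {43}
|BC| ∈ {41}
|AC| ∈ [2, 84]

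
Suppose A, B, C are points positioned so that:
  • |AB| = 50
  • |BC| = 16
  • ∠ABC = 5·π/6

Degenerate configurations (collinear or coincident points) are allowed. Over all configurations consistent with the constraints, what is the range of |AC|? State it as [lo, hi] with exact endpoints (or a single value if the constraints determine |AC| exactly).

|AC| = 2·√(200·√(3) + 689)  (≈ 64.3556)

|AB| ∈ {50}
|BC| ∈ {16}
|AC| ∈ {2·√(200·√(3) + 689)}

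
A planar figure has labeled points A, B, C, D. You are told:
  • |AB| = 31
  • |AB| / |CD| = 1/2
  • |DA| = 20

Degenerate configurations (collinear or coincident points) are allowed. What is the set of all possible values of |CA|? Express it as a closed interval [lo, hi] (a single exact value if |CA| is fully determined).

|AB| ∈ {31}
|AD| ∈ {20}
|CD| ∈ {62}
|BD| ∈ [11, 51]
|AC| ∈ [42, 82]
|BC| ∈ [11, 113]

|CA| ∈ [42, 82]  (≈ [42.0000, 82.0000])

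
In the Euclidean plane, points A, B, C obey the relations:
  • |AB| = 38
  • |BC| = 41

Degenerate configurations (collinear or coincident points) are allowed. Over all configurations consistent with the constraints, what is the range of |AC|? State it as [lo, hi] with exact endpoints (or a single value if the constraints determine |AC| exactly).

|AB| ∈ {38}
|BC| ∈ {41}
|AC| ∈ [3, 79]

|AC| ∈ [3, 79]  (≈ [3.0000, 79.0000])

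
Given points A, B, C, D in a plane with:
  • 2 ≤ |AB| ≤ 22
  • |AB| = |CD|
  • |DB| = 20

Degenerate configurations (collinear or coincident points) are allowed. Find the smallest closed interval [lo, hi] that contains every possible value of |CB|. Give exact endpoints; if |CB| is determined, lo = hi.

|CB| ∈ [0, 42]  (≈ [0.0000, 42.0000])

|AB| ∈ [2, 22]
|BD| ∈ {20}
|CD| ∈ [2, 22]
|AD| ∈ [0, 42]
|BC| ∈ [0, 42]
|AC| ∈ [0, 64]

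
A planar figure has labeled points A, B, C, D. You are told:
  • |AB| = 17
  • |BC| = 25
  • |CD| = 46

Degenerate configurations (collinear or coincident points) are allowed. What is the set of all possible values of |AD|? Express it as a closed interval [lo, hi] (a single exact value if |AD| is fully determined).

|AD| ∈ [4, 88]  (≈ [4.0000, 88.0000])

|AB| ∈ {17}
|BC| ∈ {25}
|CD| ∈ {46}
|AC| ∈ [8, 42]
|BD| ∈ [21, 71]
|AD| ∈ [4, 88]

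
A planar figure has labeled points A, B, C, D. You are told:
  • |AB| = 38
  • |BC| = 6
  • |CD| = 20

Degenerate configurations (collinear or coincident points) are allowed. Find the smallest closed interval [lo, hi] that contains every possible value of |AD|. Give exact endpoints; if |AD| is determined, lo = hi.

|AD| ∈ [12, 64]  (≈ [12.0000, 64.0000])

|AB| ∈ {38}
|BC| ∈ {6}
|CD| ∈ {20}
|AC| ∈ [32, 44]
|BD| ∈ [14, 26]
|AD| ∈ [12, 64]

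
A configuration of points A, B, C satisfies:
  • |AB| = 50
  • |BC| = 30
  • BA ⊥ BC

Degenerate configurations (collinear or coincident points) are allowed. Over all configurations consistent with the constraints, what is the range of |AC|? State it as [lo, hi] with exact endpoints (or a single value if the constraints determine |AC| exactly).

|AC| = 10·√(34)  (≈ 58.3095)

|AB| ∈ {50}
|BC| ∈ {30}
|AC| ∈ {10·√(34)}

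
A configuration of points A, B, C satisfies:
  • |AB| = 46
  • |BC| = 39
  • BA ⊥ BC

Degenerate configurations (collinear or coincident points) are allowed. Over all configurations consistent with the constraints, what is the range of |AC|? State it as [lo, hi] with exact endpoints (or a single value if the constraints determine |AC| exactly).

|AB| ∈ {46}
|BC| ∈ {39}
|AC| ∈ {√(3637)}

|AC| = √(3637)  (≈ 60.3075)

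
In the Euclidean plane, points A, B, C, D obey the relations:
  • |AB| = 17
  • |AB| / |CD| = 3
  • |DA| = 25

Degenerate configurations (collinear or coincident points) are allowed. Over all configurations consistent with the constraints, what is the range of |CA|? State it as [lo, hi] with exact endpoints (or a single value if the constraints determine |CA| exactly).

|CA| ∈ [58/3, 92/3]  (≈ [19.3333, 30.6667])

|AB| ∈ {17}
|AD| ∈ {25}
|CD| ∈ {17/3}
|BD| ∈ [8, 42]
|AC| ∈ [58/3, 92/3]
|BC| ∈ [7/3, 143/3]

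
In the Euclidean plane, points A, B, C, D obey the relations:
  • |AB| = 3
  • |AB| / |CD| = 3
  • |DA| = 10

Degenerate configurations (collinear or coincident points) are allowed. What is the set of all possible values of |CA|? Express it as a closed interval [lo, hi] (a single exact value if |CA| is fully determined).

|AB| ∈ {3}
|AD| ∈ {10}
|CD| ∈ {1}
|BD| ∈ [7, 13]
|AC| ∈ [9, 11]
|BC| ∈ [6, 14]

|CA| ∈ [9, 11]  (≈ [9.0000, 11.0000])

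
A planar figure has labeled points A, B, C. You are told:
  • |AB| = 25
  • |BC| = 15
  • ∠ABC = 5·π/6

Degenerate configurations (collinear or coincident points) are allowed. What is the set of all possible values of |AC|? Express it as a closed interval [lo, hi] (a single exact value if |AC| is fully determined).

|AC| = 5·√(15·√(3) + 34)  (≈ 38.7236)

|AB| ∈ {25}
|BC| ∈ {15}
|AC| ∈ {5·√(15·√(3) + 34)}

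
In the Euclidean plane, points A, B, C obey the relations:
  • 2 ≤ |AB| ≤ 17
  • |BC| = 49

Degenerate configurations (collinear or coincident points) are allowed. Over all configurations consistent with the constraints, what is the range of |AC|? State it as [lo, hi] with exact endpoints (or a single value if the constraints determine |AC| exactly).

|AB| ∈ [2, 17]
|BC| ∈ {49}
|AC| ∈ [32, 66]

|AC| ∈ [32, 66]  (≈ [32.0000, 66.0000])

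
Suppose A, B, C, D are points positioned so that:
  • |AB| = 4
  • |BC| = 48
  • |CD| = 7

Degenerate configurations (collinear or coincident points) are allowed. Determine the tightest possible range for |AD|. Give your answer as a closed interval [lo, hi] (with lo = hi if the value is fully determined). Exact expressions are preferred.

|AB| ∈ {4}
|BC| ∈ {48}
|CD| ∈ {7}
|AC| ∈ [44, 52]
|BD| ∈ [41, 55]
|AD| ∈ [37, 59]

|AD| ∈ [37, 59]  (≈ [37.0000, 59.0000])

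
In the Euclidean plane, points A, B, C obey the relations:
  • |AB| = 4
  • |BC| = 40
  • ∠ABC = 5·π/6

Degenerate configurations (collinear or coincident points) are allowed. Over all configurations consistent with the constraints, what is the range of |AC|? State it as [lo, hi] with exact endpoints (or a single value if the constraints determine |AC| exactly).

|AB| ∈ {4}
|BC| ∈ {40}
|AC| ∈ {4·√(10·√(3) + 101)}

|AC| = 4·√(10·√(3) + 101)  (≈ 43.5101)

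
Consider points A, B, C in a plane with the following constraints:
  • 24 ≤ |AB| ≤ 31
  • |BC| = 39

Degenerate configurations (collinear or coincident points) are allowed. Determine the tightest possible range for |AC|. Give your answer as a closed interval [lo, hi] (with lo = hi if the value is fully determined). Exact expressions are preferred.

|AC| ∈ [8, 70]  (≈ [8.0000, 70.0000])

|AB| ∈ [24, 31]
|BC| ∈ {39}
|AC| ∈ [8, 70]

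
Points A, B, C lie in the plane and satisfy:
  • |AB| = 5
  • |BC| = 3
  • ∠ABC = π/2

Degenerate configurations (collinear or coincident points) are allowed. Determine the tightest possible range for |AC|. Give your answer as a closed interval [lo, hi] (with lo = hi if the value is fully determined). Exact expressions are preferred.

|AC| = √(34)  (≈ 5.8310)

|AB| ∈ {5}
|BC| ∈ {3}
|AC| ∈ {√(34)}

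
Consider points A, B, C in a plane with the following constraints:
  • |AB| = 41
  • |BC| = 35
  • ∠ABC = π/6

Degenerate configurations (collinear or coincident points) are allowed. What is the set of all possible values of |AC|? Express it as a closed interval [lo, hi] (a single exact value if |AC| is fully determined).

|AC| = √(2906 - 1435·√(3))  (≈ 20.5063)

|AB| ∈ {41}
|BC| ∈ {35}
|AC| ∈ {√(2906 - 1435·√(3))}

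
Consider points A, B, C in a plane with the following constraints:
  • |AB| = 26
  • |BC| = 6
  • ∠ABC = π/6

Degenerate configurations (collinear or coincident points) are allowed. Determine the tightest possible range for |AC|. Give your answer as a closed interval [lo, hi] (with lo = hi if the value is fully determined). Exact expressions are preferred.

|AC| = 2·√(178 - 39·√(3))  (≈ 21.0190)

|AB| ∈ {26}
|BC| ∈ {6}
|AC| ∈ {2·√(178 - 39·√(3))}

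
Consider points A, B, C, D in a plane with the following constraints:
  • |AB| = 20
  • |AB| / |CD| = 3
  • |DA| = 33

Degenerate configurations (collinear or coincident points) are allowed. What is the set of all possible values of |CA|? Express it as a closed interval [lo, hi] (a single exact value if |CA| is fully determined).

|AB| ∈ {20}
|AD| ∈ {33}
|CD| ∈ {20/3}
|BD| ∈ [13, 53]
|AC| ∈ [79/3, 119/3]
|BC| ∈ [19/3, 179/3]

|CA| ∈ [79/3, 119/3]  (≈ [26.3333, 39.6667])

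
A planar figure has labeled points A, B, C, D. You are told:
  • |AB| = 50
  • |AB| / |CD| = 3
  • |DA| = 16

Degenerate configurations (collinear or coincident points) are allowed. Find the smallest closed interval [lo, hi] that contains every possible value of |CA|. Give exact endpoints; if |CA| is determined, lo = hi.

|CA| ∈ [2/3, 98/3]  (≈ [0.6667, 32.6667])

|AB| ∈ {50}
|AD| ∈ {16}
|CD| ∈ {50/3}
|BD| ∈ [34, 66]
|AC| ∈ [2/3, 98/3]
|BC| ∈ [52/3, 248/3]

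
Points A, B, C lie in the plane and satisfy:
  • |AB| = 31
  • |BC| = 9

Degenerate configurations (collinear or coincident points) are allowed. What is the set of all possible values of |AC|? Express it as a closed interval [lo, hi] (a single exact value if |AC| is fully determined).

|AC| ∈ [22, 40]  (≈ [22.0000, 40.0000])

|AB| ∈ {31}
|BC| ∈ {9}
|AC| ∈ [22, 40]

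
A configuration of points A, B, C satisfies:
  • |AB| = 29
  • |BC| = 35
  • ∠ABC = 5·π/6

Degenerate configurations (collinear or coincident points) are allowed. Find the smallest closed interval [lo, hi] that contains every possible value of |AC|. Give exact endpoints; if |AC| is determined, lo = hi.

|AB| ∈ {29}
|BC| ∈ {35}
|AC| ∈ {√(1015·√(3) + 2066)}

|AC| = √(1015·√(3) + 2066)  (≈ 61.8388)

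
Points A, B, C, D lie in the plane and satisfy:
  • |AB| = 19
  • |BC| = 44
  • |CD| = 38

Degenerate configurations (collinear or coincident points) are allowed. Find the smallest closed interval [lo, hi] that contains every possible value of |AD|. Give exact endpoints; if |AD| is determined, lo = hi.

|AB| ∈ {19}
|BC| ∈ {44}
|CD| ∈ {38}
|AC| ∈ [25, 63]
|BD| ∈ [6, 82]
|AD| ∈ [0, 101]

|AD| ∈ [0, 101]  (≈ [0.0000, 101.0000])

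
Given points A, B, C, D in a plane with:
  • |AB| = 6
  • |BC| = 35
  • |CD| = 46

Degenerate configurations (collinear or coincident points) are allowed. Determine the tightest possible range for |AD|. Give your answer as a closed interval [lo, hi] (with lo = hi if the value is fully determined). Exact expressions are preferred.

|AB| ∈ {6}
|BC| ∈ {35}
|CD| ∈ {46}
|AC| ∈ [29, 41]
|BD| ∈ [11, 81]
|AD| ∈ [5, 87]

|AD| ∈ [5, 87]  (≈ [5.0000, 87.0000])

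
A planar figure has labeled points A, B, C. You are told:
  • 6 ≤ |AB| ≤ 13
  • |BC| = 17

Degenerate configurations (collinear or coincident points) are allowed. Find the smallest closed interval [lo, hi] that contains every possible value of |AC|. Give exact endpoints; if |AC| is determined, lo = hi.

|AB| ∈ [6, 13]
|BC| ∈ {17}
|AC| ∈ [4, 30]

|AC| ∈ [4, 30]  (≈ [4.0000, 30.0000])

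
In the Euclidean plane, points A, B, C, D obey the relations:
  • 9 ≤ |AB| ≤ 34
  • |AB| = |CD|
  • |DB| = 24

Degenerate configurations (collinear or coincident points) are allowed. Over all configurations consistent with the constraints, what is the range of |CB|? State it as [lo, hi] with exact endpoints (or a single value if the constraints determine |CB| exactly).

|AB| ∈ [9, 34]
|BD| ∈ {24}
|CD| ∈ [9, 34]
|AD| ∈ [0, 58]
|BC| ∈ [0, 58]
|AC| ∈ [0, 92]

|CB| ∈ [0, 58]  (≈ [0.0000, 58.0000])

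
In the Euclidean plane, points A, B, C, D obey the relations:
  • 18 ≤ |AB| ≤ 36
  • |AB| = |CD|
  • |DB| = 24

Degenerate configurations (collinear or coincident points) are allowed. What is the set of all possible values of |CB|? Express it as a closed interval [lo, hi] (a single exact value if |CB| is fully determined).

|CB| ∈ [0, 60]  (≈ [0.0000, 60.0000])

|AB| ∈ [18, 36]
|BD| ∈ {24}
|CD| ∈ [18, 36]
|AD| ∈ [0, 60]
|BC| ∈ [0, 60]
|AC| ∈ [0, 96]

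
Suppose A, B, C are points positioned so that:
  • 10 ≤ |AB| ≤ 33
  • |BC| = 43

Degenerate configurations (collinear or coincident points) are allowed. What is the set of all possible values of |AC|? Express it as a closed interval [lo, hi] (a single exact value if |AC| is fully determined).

|AB| ∈ [10, 33]
|BC| ∈ {43}
|AC| ∈ [10, 76]

|AC| ∈ [10, 76]  (≈ [10.0000, 76.0000])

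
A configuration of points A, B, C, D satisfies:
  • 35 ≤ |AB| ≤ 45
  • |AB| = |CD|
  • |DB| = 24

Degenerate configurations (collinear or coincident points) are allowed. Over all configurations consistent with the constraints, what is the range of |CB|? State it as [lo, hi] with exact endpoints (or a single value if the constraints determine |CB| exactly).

|CB| ∈ [11, 69]  (≈ [11.0000, 69.0000])

|AB| ∈ [35, 45]
|BD| ∈ {24}
|CD| ∈ [35, 45]
|AD| ∈ [11, 69]
|BC| ∈ [11, 69]
|AC| ∈ [0, 114]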